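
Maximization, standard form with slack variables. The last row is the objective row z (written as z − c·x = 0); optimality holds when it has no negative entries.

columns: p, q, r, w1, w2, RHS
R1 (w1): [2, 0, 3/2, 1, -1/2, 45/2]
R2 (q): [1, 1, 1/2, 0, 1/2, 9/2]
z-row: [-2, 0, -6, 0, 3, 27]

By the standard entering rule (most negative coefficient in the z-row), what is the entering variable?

r

Negative z-row entries: p: -2, r: -6.
The most negative is -6 in column r, so r enters.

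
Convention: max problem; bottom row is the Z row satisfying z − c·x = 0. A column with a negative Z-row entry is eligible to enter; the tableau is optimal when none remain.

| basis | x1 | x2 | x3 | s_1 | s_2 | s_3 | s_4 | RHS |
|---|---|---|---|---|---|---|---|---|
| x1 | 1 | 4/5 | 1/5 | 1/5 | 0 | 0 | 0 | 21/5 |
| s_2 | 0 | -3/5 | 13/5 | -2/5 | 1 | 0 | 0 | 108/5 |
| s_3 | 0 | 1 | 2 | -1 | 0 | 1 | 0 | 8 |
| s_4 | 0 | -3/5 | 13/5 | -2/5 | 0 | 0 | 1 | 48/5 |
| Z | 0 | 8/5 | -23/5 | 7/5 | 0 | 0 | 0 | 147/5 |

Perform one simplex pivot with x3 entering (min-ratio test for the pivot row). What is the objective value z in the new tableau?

Ratio test on column x3 — row 1: (21/5)/(1/5) = 21; row 2: (108/5)/(13/5) = 108/13; row 3: 8/2 = 4; row 4: (48/5)/(13/5) = 48/13. Minimum is 48/13 at row 4 (s_4 leaves); pivot element 13/5.
Pivot on row 4; the Z-row RHS becomes 147/5 − (-23/5)·(48/13) = 603/13.

603/13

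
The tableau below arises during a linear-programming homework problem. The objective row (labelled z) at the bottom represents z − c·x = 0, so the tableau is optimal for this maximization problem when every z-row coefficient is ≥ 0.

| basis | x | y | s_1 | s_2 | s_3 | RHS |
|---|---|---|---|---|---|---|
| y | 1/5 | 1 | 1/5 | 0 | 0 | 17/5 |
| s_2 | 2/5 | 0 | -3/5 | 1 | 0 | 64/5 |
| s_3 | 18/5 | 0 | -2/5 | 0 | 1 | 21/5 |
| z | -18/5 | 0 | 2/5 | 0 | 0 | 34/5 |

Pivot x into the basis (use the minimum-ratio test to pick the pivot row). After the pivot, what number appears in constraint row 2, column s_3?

-1/9

Ratio test on column x — row 1: (17/5)/(1/5) = 17; row 2: (64/5)/(2/5) = 32; row 3: (21/5)/(18/5) = 7/6. Minimum is 7/6 at row 3 (s_3 leaves); pivot element 18/5.
Divide row 3 by 18/5; eliminate column x from the other rows.
Row 2 update in column s_3: 0 − (2/5)·(5/18) = -1/9.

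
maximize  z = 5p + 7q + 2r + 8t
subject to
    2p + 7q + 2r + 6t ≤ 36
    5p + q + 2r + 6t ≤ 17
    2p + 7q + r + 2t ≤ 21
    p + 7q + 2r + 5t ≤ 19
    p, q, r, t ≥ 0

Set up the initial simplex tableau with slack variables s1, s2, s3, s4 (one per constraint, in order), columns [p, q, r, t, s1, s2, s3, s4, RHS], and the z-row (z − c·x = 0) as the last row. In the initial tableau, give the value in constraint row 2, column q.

Constraint 2 has coefficient 1 on q.

1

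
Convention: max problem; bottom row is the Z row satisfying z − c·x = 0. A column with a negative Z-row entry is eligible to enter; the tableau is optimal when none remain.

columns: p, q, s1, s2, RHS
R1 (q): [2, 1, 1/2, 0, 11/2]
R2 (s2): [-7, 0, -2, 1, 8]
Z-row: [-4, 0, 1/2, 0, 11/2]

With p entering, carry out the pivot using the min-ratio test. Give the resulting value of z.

Ratio test on column p — row 1: (11/2)/2 = 11/4; row 2: entry -7 ≤ 0. Minimum is 11/4 at row 1 (q leaves); pivot element 2.
Pivot on row 1; the Z-row RHS becomes 11/2 − (-4)·(11/4) = 33/2.

33/2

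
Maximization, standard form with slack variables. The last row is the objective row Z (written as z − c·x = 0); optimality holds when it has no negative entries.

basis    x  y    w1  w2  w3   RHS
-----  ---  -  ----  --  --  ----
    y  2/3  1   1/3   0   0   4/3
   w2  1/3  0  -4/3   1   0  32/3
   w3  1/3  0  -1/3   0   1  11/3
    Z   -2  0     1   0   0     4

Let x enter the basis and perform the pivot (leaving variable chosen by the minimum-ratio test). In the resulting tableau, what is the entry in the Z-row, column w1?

Ratio test on column x — row 1: (4/3)/(2/3) = 2; row 2: (32/3)/(1/3) = 32; row 3: (11/3)/(1/3) = 11. Minimum is 2 at row 1 (y leaves); pivot element 2/3.
Divide row 1 by 2/3; eliminate column x from the other rows.
Z-row update in column w1: 1 − (-2)·(1/2) = 2.

2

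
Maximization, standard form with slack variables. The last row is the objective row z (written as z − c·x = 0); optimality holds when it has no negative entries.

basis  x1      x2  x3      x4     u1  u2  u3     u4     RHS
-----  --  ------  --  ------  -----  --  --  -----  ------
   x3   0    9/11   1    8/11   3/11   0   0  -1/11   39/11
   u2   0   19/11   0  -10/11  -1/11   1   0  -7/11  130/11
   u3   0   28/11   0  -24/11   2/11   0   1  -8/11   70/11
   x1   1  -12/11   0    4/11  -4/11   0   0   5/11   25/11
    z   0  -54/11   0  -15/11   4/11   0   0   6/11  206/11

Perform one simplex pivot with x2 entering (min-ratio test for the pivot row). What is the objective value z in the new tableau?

31

Ratio test on column x2 — row 1: (39/11)/(9/11) = 13/3; row 2: (130/11)/(19/11) = 130/19; row 3: (70/11)/(28/11) = 5/2; row 4: entry -12/11 ≤ 0. Minimum is 5/2 at row 3 (u3 leaves); pivot element 28/11.
Pivot on row 3; the z-row RHS becomes 206/11 − (-54/11)·(5/2) = 31.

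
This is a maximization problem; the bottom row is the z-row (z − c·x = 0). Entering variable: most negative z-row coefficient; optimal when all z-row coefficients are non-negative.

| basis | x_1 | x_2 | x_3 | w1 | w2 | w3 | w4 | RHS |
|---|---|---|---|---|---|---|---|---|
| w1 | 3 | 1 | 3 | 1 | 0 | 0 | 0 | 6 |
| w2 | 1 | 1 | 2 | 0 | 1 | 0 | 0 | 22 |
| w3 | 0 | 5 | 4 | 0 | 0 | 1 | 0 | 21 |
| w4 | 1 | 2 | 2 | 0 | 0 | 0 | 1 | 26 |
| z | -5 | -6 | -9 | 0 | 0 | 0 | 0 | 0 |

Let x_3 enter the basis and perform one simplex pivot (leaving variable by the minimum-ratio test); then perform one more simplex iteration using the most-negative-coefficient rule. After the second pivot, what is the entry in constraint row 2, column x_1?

Ratio test on column x_3 — row 1: 6/3 = 2; row 2: 22/2 = 11; row 3: 21/4 = 21/4; row 4: 26/2 = 13. Minimum is 2 at row 1 (w1 leaves); pivot element 3.
Divide row 1 by 3; eliminate column x_3 from the other rows.
Second iteration: most negative z-row entry is -3 in column x_2, so x_2 enters.
Ratio test on column x_2 — row 1: 2/(1/3) = 6; row 2: 18/(1/3) = 54; row 3: 13/(11/3) = 39/11; row 4: 22/(4/3) = 33/2. Minimum is 39/11 at row 3 (w3 leaves); pivot element 11/3.
Divide row 3 by 11/3; eliminate column x_2 from the other rows.
After both pivots, the entry at constraint row 2, column x_1 is -7/11.

-7/11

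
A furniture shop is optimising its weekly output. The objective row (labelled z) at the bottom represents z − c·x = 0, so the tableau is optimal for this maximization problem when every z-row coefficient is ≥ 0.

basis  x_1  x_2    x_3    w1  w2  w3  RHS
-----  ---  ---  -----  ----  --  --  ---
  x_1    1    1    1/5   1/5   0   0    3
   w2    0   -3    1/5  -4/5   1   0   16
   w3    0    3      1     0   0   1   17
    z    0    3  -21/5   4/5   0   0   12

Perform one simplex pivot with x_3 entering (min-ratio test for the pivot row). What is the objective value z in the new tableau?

75

Ratio test on column x_3 — row 1: 3/(1/5) = 15; row 2: 16/(1/5) = 80; row 3: 17/1 = 17. Minimum is 15 at row 1 (x_1 leaves); pivot element 1/5.
Pivot on row 1; the z-row RHS becomes 12 − (-21/5)·15 = 75.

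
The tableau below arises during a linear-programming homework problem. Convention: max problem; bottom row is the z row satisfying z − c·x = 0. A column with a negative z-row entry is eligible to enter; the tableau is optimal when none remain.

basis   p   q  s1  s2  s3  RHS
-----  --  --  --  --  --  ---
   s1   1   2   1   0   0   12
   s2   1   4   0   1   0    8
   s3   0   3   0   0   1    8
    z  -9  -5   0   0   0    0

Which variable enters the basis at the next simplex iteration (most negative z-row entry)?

p

Negative z-row entries: p: -9, q: -5.
The most negative is -9 in column p, so p enters.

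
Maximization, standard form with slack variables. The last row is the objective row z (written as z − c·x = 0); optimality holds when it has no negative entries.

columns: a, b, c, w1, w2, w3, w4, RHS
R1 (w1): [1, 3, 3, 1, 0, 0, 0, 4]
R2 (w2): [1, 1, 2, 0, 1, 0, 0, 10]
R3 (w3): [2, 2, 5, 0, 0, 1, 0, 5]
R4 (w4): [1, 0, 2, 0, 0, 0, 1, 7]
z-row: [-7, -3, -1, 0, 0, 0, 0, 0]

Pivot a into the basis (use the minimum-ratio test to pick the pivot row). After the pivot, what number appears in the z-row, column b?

Ratio test on column a — row 1: 4/1 = 4; row 2: 10/1 = 10; row 3: 5/2 = 5/2; row 4: 7/1 = 7. Minimum is 5/2 at row 3 (w3 leaves); pivot element 2.
Divide row 3 by 2; eliminate column a from the other rows.
z-row update in column b: -3 − (-7)·1 = 4.

4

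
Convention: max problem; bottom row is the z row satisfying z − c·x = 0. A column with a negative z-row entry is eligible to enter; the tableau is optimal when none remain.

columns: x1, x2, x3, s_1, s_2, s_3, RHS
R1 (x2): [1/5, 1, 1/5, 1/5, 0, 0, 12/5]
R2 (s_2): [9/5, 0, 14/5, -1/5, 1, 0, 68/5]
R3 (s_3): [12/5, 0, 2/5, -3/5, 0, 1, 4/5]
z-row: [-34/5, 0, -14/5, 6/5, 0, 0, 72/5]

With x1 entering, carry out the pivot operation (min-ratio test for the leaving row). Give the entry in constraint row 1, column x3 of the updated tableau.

1/6

Ratio test on column x1 — row 1: (12/5)/(1/5) = 12; row 2: (68/5)/(9/5) = 68/9; row 3: (4/5)/(12/5) = 1/3. Minimum is 1/3 at row 3 (s_3 leaves); pivot element 12/5.
Divide row 3 by 12/5; eliminate column x1 from the other rows.
Row 1 update in column x3: 1/5 − (1/5)·(1/6) = 1/6.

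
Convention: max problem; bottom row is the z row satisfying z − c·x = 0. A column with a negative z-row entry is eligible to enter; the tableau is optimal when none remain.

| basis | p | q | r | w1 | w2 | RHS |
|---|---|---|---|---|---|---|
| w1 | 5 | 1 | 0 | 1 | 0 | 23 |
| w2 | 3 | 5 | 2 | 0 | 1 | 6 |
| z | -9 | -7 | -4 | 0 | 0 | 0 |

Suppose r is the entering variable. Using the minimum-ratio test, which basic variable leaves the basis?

Column r entries and ratios — w1: 0 ≤ 0, skip; w2: 6/2 = 3.
Smallest ratio is 3 in the row of w2, so w2 leaves.

w2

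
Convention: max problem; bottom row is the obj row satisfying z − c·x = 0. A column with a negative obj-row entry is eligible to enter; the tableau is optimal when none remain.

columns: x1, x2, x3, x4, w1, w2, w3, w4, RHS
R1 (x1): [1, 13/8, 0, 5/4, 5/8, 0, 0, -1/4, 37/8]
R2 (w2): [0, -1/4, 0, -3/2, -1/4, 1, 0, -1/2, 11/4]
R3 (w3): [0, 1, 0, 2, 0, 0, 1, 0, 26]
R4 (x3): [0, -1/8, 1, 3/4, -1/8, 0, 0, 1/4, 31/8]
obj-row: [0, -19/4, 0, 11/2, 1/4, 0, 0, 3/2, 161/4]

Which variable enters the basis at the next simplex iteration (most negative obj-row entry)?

x2

Negative obj-row entries: x2: -19/4.
The most negative is -19/4 in column x2, so x2 enters.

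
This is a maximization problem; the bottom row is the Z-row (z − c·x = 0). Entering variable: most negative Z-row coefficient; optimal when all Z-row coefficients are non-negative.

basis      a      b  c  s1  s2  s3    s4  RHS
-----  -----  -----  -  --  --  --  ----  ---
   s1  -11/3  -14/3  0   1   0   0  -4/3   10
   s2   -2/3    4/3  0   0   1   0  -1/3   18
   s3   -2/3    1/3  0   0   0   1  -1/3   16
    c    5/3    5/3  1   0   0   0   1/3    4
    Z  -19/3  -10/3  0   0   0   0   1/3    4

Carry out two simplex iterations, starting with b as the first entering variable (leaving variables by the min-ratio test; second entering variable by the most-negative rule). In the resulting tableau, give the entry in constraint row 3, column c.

2/5

Ratio test on column b — row 1: entry -14/3 ≤ 0; row 2: 18/(4/3) = 27/2; row 3: 16/(1/3) = 48; row 4: 4/(5/3) = 12/5. Minimum is 12/5 at row 4 (c leaves); pivot element 5/3.
Divide row 4 by 5/3; eliminate column b from the other rows.
Second iteration: most negative Z-row entry is -3 in column a, so a enters.
Ratio test on column a — row 1: (106/5)/1 = 106/5; row 2: entry -2 ≤ 0; row 3: entry -1 ≤ 0; row 4: (12/5)/1 = 12/5. Minimum is 12/5 at row 4 (b leaves); pivot element 1.
Divide row 4 by 1; eliminate column a from the other rows.
After both pivots, the entry at constraint row 3, column c is 2/5.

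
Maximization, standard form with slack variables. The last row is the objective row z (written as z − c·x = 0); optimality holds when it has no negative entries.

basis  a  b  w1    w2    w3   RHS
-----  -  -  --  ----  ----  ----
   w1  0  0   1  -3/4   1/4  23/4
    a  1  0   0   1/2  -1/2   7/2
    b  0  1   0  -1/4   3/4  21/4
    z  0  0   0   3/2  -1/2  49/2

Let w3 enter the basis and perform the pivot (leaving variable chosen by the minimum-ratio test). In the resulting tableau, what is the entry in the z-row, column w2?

4/3

Ratio test on column w3 — row 1: (23/4)/(1/4) = 23; row 2: entry -1/2 ≤ 0; row 3: (21/4)/(3/4) = 7. Minimum is 7 at row 3 (b leaves); pivot element 3/4.
Divide row 3 by 3/4; eliminate column w3 from the other rows.
z-row update in column w2: 3/2 − (-1/2)·(-1/3) = 4/3.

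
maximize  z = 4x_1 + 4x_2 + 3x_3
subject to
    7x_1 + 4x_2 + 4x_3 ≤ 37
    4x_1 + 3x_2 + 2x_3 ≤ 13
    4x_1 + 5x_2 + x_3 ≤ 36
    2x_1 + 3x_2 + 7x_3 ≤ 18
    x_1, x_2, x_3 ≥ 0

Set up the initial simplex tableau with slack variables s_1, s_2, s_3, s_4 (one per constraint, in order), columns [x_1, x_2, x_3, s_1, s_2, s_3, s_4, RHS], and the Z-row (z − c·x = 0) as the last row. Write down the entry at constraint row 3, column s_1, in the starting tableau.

0

Slack s_1 belongs to constraint 1; its column is the unit vector e_1, so the entry in row 3 is 0.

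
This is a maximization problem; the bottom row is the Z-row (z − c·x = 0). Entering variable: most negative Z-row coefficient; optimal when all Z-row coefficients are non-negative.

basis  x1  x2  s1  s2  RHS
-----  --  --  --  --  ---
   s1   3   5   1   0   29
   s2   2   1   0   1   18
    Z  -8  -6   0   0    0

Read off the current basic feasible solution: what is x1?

0

x1 is not in the basis, so in the current basic feasible solution x1 = 0.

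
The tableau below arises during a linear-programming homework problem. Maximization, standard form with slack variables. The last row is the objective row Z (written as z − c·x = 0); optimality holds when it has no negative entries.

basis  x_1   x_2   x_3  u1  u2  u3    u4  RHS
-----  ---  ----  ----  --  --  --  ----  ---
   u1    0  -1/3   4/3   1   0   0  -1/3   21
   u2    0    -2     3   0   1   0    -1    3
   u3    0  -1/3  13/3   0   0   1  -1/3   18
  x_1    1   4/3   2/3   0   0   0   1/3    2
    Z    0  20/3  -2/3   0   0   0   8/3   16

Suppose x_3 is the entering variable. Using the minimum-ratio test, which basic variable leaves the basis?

u2

Column x_3 entries and ratios — u1: 21/(4/3) = 63/4; u2: 3/3 = 1; u3: 18/(13/3) = 54/13; x_1: 2/(2/3) = 3.
Smallest ratio is 1 in the row of u2, so u2 leaves.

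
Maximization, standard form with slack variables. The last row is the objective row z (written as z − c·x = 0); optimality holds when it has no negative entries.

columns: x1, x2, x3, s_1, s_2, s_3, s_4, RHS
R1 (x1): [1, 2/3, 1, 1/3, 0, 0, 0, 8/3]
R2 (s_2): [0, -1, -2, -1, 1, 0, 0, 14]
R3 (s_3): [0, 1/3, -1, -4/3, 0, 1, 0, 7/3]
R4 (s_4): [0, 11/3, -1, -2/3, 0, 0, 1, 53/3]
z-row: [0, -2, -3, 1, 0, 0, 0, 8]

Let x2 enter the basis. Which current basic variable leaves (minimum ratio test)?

x1

Column x2 entries and ratios — x1: (8/3)/(2/3) = 4; s_2: -1 ≤ 0, skip; s_3: (7/3)/(1/3) = 7; s_4: (53/3)/(11/3) = 53/11.
Smallest ratio is 4 in the row of x1, so x1 leaves.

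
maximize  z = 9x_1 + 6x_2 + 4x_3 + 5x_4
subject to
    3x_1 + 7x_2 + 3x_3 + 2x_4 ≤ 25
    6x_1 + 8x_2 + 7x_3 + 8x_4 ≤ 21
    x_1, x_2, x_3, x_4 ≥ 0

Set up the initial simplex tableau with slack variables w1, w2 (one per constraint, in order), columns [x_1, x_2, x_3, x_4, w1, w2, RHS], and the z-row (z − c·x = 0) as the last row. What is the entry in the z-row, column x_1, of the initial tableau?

-9

The z-row carries the negated objective coefficients: the x_1 entry is -9.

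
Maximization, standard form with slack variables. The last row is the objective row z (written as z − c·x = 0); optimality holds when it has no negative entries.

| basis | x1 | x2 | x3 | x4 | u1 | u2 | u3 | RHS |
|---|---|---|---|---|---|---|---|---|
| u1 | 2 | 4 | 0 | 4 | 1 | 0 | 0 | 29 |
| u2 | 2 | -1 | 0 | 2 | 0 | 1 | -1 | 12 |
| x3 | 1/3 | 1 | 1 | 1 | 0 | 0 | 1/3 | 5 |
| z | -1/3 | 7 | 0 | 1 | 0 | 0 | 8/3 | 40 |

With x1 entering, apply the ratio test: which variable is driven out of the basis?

u2

Column x1 entries and ratios — u1: 29/2 = 29/2; u2: 12/2 = 6; x3: 5/(1/3) = 15.
Smallest ratio is 6 in the row of u2, so u2 leaves.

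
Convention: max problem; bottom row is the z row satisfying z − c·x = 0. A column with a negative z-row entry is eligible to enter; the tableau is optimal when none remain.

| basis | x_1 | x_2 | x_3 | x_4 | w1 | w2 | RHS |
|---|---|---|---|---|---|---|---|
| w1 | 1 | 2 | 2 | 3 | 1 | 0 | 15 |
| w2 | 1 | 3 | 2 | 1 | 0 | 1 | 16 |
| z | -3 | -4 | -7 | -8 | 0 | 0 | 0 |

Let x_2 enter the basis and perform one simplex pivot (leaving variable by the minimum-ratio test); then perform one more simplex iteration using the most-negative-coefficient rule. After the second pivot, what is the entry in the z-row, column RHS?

Ratio test on column x_2 — row 1: 15/2 = 15/2; row 2: 16/3 = 16/3. Minimum is 16/3 at row 2 (w2 leaves); pivot element 3.
Divide row 2 by 3; eliminate column x_2 from the other rows.
Second iteration: most negative z-row entry is -20/3 in column x_4, so x_4 enters.
Ratio test on column x_4 — row 1: (13/3)/(7/3) = 13/7; row 2: (16/3)/(1/3) = 16. Minimum is 13/7 at row 1 (w1 leaves); pivot element 7/3.
Divide row 1 by 7/3; eliminate column x_4 from the other rows.
After both pivots, the entry at the z-row, column RHS is 236/7.

236/7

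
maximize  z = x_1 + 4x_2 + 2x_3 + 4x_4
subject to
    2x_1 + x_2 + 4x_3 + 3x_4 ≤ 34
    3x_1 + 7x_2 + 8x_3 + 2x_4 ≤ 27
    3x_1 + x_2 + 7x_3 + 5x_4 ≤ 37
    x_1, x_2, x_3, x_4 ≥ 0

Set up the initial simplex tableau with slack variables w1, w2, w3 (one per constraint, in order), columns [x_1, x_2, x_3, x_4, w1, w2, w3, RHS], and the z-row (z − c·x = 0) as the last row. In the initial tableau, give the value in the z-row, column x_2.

-4

The z-row carries the negated objective coefficients: the x_2 entry is -4.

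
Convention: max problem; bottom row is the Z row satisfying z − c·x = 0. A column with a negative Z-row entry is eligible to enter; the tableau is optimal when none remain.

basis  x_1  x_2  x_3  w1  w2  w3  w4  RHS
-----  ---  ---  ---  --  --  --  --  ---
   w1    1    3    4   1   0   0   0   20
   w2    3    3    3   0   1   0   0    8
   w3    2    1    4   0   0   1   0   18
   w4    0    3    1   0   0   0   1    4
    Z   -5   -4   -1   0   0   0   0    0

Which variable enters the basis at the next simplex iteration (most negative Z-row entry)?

x_1

Negative Z-row entries: x_1: -5, x_2: -4, x_3: -1.
The most negative is -5 in column x_1, so x_1 enters.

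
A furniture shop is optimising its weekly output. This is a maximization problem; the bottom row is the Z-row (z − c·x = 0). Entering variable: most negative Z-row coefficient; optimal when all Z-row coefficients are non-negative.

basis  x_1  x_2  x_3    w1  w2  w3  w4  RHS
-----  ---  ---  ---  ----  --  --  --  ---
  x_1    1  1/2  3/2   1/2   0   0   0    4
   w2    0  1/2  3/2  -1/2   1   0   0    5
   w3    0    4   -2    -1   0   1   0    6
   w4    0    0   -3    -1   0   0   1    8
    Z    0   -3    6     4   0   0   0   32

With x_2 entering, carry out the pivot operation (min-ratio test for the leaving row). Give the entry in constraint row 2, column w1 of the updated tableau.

-3/8

Ratio test on column x_2 — row 1: 4/(1/2) = 8; row 2: 5/(1/2) = 10; row 3: 6/4 = 3/2; row 4: entry 0 ≤ 0. Minimum is 3/2 at row 3 (w3 leaves); pivot element 4.
Divide row 3 by 4; eliminate column x_2 from the other rows.
Row 2 update in column w1: -1/2 − (1/2)·(-1/4) = -3/8.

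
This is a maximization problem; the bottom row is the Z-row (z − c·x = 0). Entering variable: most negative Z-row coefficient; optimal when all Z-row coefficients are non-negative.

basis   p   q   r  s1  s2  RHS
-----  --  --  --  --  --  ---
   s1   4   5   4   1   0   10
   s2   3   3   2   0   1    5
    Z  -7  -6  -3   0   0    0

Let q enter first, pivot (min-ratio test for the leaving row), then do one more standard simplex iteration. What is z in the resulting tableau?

35/3

Ratio test on column q — row 1: 10/5 = 2; row 2: 5/3 = 5/3. Minimum is 5/3 at row 2 (s2 leaves); pivot element 3.
Pivot on row 2; the Z-row RHS becomes 0 − (-6)·(5/3) = 10.
Next entering variable (most negative Z-row entry -1): p.
Ratio test on column p — row 1: entry -1 ≤ 0; row 2: (5/3)/1 = 5/3. Minimum is 5/3 at row 2 (q leaves); pivot element 1.
After the second pivot the Z-row RHS is 10 − (-1)·(5/3) = 35/3.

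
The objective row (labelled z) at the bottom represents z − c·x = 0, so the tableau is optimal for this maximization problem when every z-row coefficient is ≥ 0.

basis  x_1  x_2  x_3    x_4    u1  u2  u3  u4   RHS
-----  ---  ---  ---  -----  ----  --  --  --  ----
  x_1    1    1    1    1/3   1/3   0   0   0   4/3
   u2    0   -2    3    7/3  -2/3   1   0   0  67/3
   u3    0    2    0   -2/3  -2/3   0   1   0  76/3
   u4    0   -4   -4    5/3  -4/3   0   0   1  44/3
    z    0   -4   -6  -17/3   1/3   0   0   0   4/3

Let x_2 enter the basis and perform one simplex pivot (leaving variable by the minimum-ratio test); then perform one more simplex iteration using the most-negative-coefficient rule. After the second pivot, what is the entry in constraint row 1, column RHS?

Ratio test on column x_2 — row 1: (4/3)/1 = 4/3; row 2: entry -2 ≤ 0; row 3: (76/3)/2 = 38/3; row 4: entry -4 ≤ 0. Minimum is 4/3 at row 1 (x_1 leaves); pivot element 1.
Divide row 1 by 1; eliminate column x_2 from the other rows.
Second iteration: most negative z-row entry is -13/3 in column x_4, so x_4 enters.
Ratio test on column x_4 — row 1: (4/3)/(1/3) = 4; row 2: 25/3 = 25/3; row 3: entry -4/3 ≤ 0; row 4: 20/3 = 20/3. Minimum is 4 at row 1 (x_2 leaves); pivot element 1/3.
Divide row 1 by 1/3; eliminate column x_4 from the other rows.
After both pivots, the entry at constraint row 1, column RHS is 4.

4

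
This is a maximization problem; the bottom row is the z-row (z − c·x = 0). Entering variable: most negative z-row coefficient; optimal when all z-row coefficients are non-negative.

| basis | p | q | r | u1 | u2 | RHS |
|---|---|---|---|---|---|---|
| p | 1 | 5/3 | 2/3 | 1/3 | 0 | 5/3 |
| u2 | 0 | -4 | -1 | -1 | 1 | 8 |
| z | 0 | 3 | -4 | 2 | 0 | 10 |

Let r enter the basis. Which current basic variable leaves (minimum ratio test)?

p

Column r entries and ratios — p: (5/3)/(2/3) = 5/2; u2: -1 ≤ 0, skip.
Smallest ratio is 5/2 in the row of p, so p leaves.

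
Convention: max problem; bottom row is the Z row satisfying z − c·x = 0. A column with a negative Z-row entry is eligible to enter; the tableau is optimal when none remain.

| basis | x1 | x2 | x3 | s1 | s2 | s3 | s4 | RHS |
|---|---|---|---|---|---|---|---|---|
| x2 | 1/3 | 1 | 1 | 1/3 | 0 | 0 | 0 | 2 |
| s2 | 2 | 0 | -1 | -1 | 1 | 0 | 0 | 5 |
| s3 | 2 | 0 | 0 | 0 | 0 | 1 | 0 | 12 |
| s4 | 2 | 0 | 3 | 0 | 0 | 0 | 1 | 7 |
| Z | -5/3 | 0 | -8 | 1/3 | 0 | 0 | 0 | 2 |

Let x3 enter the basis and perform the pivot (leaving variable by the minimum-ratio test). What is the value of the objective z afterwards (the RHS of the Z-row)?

18

Ratio test on column x3 — row 1: 2/1 = 2; row 2: entry -1 ≤ 0; row 3: entry 0 ≤ 0; row 4: 7/3 = 7/3. Minimum is 2 at row 1 (x2 leaves); pivot element 1.
Pivot on row 1; the Z-row RHS becomes 2 − (-8)·2 = 18.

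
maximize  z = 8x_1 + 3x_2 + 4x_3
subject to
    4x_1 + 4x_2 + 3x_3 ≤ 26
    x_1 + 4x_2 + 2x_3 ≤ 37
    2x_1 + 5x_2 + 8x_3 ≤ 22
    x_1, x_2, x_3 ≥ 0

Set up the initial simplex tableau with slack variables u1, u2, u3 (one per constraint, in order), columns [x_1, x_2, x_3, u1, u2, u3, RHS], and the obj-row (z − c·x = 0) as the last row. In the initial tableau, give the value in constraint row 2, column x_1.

1

Constraint 2 has coefficient 1 on x_1.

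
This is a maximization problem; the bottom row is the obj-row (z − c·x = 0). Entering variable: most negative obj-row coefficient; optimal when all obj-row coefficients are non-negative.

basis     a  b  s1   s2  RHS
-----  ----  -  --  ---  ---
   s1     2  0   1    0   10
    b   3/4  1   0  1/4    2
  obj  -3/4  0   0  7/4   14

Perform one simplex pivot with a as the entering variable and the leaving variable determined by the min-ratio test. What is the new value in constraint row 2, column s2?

1/3

Ratio test on column a — row 1: 10/2 = 5; row 2: 2/(3/4) = 8/3. Minimum is 8/3 at row 2 (b leaves); pivot element 3/4.
Divide row 2 by 3/4; eliminate column a from the other rows.
In the new row 2, the s2 entry is the old entry divided by the pivot: (1/4)/(3/4) = 1/3.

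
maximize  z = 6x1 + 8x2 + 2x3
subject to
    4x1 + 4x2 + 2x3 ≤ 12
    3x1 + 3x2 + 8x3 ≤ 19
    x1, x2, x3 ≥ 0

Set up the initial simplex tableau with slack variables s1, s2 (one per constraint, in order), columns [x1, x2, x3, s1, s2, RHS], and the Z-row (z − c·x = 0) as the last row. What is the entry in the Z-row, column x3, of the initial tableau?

The Z-row carries the negated objective coefficients: the x3 entry is -2.

-2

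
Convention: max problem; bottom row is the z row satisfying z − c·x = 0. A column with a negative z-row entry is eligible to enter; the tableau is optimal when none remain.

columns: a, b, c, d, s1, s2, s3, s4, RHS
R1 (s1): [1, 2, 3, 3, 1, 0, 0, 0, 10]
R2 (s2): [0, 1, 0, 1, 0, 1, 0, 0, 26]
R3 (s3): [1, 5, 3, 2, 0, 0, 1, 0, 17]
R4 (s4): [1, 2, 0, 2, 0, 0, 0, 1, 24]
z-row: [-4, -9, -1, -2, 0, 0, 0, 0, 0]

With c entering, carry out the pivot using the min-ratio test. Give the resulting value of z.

Ratio test on column c — row 1: 10/3 = 10/3; row 2: entry 0 ≤ 0; row 3: 17/3 = 17/3; row 4: entry 0 ≤ 0. Minimum is 10/3 at row 1 (s1 leaves); pivot element 3.
Pivot on row 1; the z-row RHS becomes 0 − (-1)·(10/3) = 10/3.

10/3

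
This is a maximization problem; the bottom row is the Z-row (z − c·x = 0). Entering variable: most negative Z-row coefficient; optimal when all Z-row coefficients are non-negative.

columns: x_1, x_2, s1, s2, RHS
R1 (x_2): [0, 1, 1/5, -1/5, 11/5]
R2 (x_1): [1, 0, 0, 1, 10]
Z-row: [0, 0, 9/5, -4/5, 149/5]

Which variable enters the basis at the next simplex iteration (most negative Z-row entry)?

s2

Negative Z-row entries: s2: -4/5.
The most negative is -4/5 in column s2, so s2 enters.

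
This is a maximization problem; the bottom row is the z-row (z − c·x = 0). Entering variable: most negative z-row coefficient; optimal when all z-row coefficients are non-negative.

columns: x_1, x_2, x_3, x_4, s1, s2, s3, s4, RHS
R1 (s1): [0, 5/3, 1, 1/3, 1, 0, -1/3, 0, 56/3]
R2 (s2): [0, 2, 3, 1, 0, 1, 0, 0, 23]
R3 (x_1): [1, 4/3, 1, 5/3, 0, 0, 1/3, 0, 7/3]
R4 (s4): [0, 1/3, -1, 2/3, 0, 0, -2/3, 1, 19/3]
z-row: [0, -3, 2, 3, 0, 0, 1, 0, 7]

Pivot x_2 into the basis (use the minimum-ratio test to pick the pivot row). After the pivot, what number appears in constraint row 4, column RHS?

Ratio test on column x_2 — row 1: (56/3)/(5/3) = 56/5; row 2: 23/2 = 23/2; row 3: (7/3)/(4/3) = 7/4; row 4: (19/3)/(1/3) = 19. Minimum is 7/4 at row 3 (x_1 leaves); pivot element 4/3.
Divide row 3 by 4/3; eliminate column x_2 from the other rows.
Row 4 update in column RHS: 19/3 − (1/3)·(7/4) = 23/4.

23/4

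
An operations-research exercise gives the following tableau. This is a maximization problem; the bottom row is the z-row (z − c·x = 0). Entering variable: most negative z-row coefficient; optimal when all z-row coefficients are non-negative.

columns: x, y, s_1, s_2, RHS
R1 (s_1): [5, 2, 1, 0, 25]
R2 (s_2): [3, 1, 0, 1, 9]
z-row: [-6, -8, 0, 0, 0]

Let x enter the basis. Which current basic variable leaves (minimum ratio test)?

Column x entries and ratios — s_1: 25/5 = 5; s_2: 9/3 = 3.
Smallest ratio is 3 in the row of s_2, so s_2 leaves.

s_2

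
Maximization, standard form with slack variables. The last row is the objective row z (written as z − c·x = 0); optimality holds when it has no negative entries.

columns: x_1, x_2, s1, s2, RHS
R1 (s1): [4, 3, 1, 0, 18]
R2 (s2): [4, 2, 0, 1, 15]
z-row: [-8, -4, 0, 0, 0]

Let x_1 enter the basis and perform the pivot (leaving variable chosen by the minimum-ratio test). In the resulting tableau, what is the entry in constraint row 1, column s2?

Ratio test on column x_1 — row 1: 18/4 = 9/2; row 2: 15/4 = 15/4. Minimum is 15/4 at row 2 (s2 leaves); pivot element 4.
Divide row 2 by 4; eliminate column x_1 from the other rows.
Row 1 update in column s2: 0 − 4·(1/4) = -1.

-1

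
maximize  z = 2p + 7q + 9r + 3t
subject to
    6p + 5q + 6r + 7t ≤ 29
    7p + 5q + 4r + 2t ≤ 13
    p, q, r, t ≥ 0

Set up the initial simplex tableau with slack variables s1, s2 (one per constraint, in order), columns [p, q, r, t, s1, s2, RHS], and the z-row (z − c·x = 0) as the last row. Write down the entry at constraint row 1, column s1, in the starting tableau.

1

Slack s1 belongs to constraint 1; its column is the unit vector e_1, so the entry in row 1 is 1.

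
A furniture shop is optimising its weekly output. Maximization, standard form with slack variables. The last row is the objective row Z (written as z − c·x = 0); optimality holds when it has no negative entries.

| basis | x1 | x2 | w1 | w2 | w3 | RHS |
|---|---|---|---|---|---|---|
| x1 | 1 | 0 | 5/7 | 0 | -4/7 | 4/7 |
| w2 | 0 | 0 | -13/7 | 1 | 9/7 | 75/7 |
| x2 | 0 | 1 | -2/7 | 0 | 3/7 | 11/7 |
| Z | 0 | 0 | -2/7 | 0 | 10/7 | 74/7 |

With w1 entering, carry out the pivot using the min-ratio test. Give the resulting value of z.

54/5

Ratio test on column w1 — row 1: (4/7)/(5/7) = 4/5; row 2: entry -13/7 ≤ 0; row 3: entry -2/7 ≤ 0. Minimum is 4/5 at row 1 (x1 leaves); pivot element 5/7.
Pivot on row 1; the Z-row RHS becomes 74/7 − (-2/7)·(4/5) = 54/5.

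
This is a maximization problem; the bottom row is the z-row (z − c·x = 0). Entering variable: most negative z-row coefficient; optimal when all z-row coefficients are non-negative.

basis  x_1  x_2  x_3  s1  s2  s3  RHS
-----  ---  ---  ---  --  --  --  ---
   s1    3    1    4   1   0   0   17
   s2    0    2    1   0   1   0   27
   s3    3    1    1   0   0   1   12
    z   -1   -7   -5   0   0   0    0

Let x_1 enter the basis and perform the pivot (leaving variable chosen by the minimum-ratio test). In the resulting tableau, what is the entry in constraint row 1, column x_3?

3

Ratio test on column x_1 — row 1: 17/3 = 17/3; row 2: entry 0 ≤ 0; row 3: 12/3 = 4. Minimum is 4 at row 3 (s3 leaves); pivot element 3.
Divide row 3 by 3; eliminate column x_1 from the other rows.
Row 1 update in column x_3: 4 − 3·(1/3) = 3.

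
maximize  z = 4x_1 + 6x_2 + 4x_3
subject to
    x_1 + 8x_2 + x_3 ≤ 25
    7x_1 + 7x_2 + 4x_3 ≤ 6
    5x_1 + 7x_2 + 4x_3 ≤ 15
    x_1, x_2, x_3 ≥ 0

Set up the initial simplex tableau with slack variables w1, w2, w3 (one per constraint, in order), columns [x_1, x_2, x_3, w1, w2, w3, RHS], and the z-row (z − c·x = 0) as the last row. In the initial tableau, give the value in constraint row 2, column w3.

0

Slack w3 belongs to constraint 3; its column is the unit vector e_3, so the entry in row 2 is 0.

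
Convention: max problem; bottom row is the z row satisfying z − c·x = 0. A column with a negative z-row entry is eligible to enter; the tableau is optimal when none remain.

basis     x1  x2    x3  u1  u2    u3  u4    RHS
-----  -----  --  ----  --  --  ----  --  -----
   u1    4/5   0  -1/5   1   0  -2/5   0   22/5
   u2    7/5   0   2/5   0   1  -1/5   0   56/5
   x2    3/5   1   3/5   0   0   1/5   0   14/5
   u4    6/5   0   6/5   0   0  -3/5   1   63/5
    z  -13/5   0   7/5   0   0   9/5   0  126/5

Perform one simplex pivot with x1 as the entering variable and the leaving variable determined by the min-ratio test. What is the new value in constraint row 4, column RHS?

Ratio test on column x1 — row 1: (22/5)/(4/5) = 11/2; row 2: (56/5)/(7/5) = 8; row 3: (14/5)/(3/5) = 14/3; row 4: (63/5)/(6/5) = 21/2. Minimum is 14/3 at row 3 (x2 leaves); pivot element 3/5.
Divide row 3 by 3/5; eliminate column x1 from the other rows.
Row 4 update in column RHS: 63/5 − (6/5)·(14/3) = 7.

7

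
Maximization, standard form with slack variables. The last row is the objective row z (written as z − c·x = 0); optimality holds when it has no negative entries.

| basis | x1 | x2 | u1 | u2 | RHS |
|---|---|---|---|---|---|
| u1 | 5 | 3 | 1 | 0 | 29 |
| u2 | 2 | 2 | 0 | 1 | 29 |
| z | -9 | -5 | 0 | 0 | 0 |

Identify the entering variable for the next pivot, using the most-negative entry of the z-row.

Negative z-row entries: x1: -9, x2: -5.
The most negative is -9 in column x1, so x1 enters.

x1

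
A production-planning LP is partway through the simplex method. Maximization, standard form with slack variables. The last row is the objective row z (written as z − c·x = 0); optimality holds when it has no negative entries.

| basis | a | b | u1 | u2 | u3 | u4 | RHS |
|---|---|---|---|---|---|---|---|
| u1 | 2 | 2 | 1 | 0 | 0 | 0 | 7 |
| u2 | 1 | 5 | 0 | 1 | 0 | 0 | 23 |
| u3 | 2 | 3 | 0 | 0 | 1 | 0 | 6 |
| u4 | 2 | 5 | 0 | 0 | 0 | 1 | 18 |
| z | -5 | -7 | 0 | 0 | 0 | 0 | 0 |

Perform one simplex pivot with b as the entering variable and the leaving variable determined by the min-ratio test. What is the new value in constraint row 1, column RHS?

3

Ratio test on column b — row 1: 7/2 = 7/2; row 2: 23/5 = 23/5; row 3: 6/3 = 2; row 4: 18/5 = 18/5. Minimum is 2 at row 3 (u3 leaves); pivot element 3.
Divide row 3 by 3; eliminate column b from the other rows.
Row 1 update in column RHS: 7 − 2·2 = 3.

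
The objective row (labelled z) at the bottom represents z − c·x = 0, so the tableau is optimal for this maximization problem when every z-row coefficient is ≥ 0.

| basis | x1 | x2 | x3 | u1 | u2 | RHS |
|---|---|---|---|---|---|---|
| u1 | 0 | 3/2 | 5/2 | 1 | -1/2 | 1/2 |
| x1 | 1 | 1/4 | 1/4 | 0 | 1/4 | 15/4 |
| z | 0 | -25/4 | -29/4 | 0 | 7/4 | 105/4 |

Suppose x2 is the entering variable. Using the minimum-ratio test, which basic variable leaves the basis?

Column x2 entries and ratios — u1: (1/2)/(3/2) = 1/3; x1: (15/4)/(1/4) = 15.
Smallest ratio is 1/3 in the row of u1, so u1 leaves.

u1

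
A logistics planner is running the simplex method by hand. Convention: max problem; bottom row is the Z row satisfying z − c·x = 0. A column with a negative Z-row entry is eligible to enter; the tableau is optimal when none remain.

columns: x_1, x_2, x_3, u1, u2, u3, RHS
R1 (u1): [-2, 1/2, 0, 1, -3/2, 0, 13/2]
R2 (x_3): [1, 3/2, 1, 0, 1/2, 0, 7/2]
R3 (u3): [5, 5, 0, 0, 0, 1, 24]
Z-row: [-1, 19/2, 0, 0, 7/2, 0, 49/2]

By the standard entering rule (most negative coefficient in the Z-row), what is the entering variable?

Negative Z-row entries: x_1: -1.
The most negative is -1 in column x_1, so x_1 enters.

x_1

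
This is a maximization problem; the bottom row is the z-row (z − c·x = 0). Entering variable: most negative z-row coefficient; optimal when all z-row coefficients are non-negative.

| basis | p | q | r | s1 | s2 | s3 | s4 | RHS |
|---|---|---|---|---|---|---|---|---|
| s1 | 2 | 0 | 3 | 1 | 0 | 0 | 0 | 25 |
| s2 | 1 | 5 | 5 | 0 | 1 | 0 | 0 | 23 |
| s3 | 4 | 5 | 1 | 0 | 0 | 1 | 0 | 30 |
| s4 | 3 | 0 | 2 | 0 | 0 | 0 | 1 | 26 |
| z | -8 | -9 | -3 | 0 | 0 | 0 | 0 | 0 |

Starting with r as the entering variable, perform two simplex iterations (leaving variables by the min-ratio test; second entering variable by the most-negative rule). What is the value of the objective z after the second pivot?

Ratio test on column r — row 1: 25/3 = 25/3; row 2: 23/5 = 23/5; row 3: 30/1 = 30; row 4: 26/2 = 13. Minimum is 23/5 at row 2 (s2 leaves); pivot element 5.
Pivot on row 2; the z-row RHS becomes 0 − (-3)·(23/5) = 69/5.
Next entering variable (most negative z-row entry -37/5): p.
Ratio test on column p — row 1: (56/5)/(7/5) = 8; row 2: (23/5)/(1/5) = 23; row 3: (127/5)/(19/5) = 127/19; row 4: (84/5)/(13/5) = 84/13. Minimum is 84/13 at row 4 (s4 leaves); pivot element 13/5.
After the second pivot the z-row RHS is 69/5 − (-37/5)·(84/13) = 801/13.

801/13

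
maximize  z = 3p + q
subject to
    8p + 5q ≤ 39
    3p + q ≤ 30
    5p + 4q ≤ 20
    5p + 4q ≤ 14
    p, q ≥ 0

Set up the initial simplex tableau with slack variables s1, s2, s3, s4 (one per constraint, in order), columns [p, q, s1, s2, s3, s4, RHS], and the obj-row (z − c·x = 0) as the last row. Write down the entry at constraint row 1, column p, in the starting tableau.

8

Constraint 1 has coefficient 8 on p.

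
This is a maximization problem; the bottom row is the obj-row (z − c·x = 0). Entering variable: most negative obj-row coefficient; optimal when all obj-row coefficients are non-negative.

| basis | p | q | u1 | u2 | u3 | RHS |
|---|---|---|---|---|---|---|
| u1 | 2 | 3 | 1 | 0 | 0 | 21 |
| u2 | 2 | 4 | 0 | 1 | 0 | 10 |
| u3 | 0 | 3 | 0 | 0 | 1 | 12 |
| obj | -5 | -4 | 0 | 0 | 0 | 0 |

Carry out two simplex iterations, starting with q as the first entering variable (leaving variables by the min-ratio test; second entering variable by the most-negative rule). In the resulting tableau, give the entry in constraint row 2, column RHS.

Ratio test on column q — row 1: 21/3 = 7; row 2: 10/4 = 5/2; row 3: 12/3 = 4. Minimum is 5/2 at row 2 (u2 leaves); pivot element 4.
Divide row 2 by 4; eliminate column q from the other rows.
Second iteration: most negative obj-row entry is -3 in column p, so p enters.
Ratio test on column p — row 1: (27/2)/(1/2) = 27; row 2: (5/2)/(1/2) = 5; row 3: entry -3/2 ≤ 0. Minimum is 5 at row 2 (q leaves); pivot element 1/2.
Divide row 2 by 1/2; eliminate column p from the other rows.
After both pivots, the entry at constraint row 2, column RHS is 5.

5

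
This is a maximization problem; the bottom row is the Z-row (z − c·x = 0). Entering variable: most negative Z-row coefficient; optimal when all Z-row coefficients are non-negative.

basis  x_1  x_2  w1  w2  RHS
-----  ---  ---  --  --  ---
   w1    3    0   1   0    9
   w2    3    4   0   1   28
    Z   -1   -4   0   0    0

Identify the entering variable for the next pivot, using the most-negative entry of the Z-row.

Negative Z-row entries: x_1: -1, x_2: -4.
The most negative is -4 in column x_2, so x_2 enters.

x_2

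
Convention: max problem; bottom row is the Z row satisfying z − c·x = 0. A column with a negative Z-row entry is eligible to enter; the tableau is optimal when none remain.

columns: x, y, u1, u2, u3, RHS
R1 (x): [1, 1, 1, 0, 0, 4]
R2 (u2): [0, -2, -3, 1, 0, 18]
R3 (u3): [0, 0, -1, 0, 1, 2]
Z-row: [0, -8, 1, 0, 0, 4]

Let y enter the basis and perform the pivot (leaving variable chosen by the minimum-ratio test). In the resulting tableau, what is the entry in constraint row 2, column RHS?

26

Ratio test on column y — row 1: 4/1 = 4; row 2: entry -2 ≤ 0; row 3: entry 0 ≤ 0. Minimum is 4 at row 1 (x leaves); pivot element 1.
Divide row 1 by 1; eliminate column y from the other rows.
Row 2 update in column RHS: 18 − (-2)·4 = 26.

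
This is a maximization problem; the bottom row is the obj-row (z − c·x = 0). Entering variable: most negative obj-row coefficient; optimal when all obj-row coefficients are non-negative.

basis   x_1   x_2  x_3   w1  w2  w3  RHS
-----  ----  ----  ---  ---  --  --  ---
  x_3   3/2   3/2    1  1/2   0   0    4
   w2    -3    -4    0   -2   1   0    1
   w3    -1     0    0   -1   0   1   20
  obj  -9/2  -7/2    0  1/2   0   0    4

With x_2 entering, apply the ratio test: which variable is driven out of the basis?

x_3

Column x_2 entries and ratios — x_3: 4/(3/2) = 8/3; w2: -4 ≤ 0, skip; w3: 0 ≤ 0, skip.
Smallest ratio is 8/3 in the row of x_3, so x_3 leaves.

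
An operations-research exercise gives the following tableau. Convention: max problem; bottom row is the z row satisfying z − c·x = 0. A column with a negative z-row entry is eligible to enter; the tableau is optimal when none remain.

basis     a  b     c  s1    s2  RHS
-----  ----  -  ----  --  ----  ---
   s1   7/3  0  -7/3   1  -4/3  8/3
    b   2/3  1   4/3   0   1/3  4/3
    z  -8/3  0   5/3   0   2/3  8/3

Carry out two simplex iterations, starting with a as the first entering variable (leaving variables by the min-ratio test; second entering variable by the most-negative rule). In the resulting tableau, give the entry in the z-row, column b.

Ratio test on column a — row 1: (8/3)/(7/3) = 8/7; row 2: (4/3)/(2/3) = 2. Minimum is 8/7 at row 1 (s1 leaves); pivot element 7/3.
Divide row 1 by 7/3; eliminate column a from the other rows.
Second iteration: most negative z-row entry is -1 in column c, so c enters.
Ratio test on column c — row 1: entry -1 ≤ 0; row 2: (4/7)/2 = 2/7. Minimum is 2/7 at row 2 (b leaves); pivot element 2.
Divide row 2 by 2; eliminate column c from the other rows.
After both pivots, the entry at the z-row, column b is 1/2.

1/2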